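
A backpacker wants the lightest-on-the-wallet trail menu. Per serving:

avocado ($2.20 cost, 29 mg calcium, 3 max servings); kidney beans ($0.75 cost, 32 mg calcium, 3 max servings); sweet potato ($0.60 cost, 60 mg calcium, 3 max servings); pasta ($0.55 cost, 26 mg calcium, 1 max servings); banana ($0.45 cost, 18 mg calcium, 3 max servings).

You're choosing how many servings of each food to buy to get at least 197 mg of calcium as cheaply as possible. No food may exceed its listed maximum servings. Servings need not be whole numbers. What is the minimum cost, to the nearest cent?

Cost per mg of calcium: sweet potato $0.0100, pasta $0.0212, kidney beans $0.0234, banana $0.0250, avocado $0.0759.
Take 3 servings of sweet potato: +180.0 mg calcium for $1.80 (total $1.80, still need 17.0 mg).
Take 0.6538 servings of pasta: +17.0 mg calcium for $0.36 (total $2.16, still need 0.0 mg).
Greedy by cheapest-per-mg is optimal for a single linear constraint, so the minimum cost is $2.16.

$2.16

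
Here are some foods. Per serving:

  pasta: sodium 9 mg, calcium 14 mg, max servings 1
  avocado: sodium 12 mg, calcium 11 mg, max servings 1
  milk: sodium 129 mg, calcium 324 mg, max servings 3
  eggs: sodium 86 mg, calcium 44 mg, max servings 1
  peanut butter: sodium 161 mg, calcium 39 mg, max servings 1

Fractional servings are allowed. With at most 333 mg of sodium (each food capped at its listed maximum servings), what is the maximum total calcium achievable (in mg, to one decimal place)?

Calcium per mg sodium: milk 2.512, pasta 1.556, avocado 0.9167, eggs 0.5116, peanut butter 0.2422.
Take 2.581 servings of milk: uses 333 mg sodium, +836.4 mg calcium (running total 836.4 mg).
Filling greedily by calcium-per-mg sodium is optimal for one linear limit, giving 836.4 mg.

836.4 mg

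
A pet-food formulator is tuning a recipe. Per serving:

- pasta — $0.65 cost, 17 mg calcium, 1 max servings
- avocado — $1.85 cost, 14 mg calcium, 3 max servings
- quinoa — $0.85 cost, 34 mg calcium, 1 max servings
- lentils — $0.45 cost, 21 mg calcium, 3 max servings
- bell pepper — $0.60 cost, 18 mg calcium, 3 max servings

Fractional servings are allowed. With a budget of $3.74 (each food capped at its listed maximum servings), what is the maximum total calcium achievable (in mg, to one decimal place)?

143.2 mg

Calcium per dollar: lentils 46.67, quinoa 40, bell pepper 30, pasta 26.15, avocado 7.568.
Take 3 servings of lentils: spends $1.35, +63.0 mg calcium (running total 63.0 mg).
Take 1 serving of quinoa: spends $0.85, +34.0 mg calcium (running total 97.0 mg).
Take 2.567 servings of bell pepper: spends $1.54, +46.2 mg calcium (running total 143.2 mg).
Greedy by best ratio exhausts the cost allowance optimally: 143.2 mg.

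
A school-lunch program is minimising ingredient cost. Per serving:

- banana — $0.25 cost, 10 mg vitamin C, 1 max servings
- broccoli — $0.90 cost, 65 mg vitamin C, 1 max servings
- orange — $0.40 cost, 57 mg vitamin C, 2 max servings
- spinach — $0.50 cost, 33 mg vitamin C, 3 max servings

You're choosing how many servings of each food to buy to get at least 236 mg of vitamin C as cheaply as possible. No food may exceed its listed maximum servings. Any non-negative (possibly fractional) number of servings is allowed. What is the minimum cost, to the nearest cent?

$2.56

Cost per mg of vitamin C: orange $0.0070, broccoli $0.0138, spinach $0.0152, banana $0.0250.
Take 2 servings of orange: +114.0 mg vitamin C for $0.80 (total $0.80, still need 122.0 mg).
Take 1 serving of broccoli: +65.0 mg vitamin C for $0.90 (total $1.70, still need 57.0 mg).
Take 1.727 servings of spinach: +57.0 mg vitamin C for $0.86 (total $2.56, still need 0.0 mg).
Greedy by cheapest-per-mg is optimal for a single linear constraint, so the minimum cost is $2.56.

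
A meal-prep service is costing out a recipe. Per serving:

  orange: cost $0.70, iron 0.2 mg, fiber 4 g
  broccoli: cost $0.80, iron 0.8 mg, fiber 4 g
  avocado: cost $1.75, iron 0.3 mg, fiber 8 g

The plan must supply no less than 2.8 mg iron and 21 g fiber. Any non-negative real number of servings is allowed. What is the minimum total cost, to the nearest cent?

$3.97

For a min-cost LP with two ≥-constraints, a basic feasible solution has at most two positive variables.
orange only: max(2.8/0.2, 21/4) = 14 servings → $9.80.
broccoli only: max(2.8/0.8, 21/4) = 5.25 servings → $4.20.
avocado only: max(2.8/0.3, 21/8) = 9.333 servings → $16.33.
orange + broccoli with both tight: 2.333 servings and 2.917 servings → $3.97.
orange + avocado: the both-tight solution has a negative serving — not a feasible corner.
broccoli + avocado with both tight: 3.096 servings and 1.077 servings → $4.36.
Cheapest feasible corner: $3.97.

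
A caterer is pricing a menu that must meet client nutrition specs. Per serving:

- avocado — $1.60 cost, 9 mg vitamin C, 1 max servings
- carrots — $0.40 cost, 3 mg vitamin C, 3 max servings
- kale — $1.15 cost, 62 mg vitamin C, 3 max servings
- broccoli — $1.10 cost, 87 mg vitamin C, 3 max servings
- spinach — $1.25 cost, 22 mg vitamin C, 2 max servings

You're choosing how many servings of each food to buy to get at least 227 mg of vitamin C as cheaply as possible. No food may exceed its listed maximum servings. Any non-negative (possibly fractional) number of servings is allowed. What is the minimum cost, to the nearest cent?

$2.87

Cost per mg of vitamin C: broccoli $0.0126, kale $0.0185, spinach $0.0568, carrots $0.1333, avocado $0.1778.
Take 2.609 servings of broccoli: +227.0 mg vitamin C for $2.87 (total $2.87, still need 0.0 mg).
Greedy by cheapest-per-mg is optimal for a single linear constraint, so the minimum cost is $2.87.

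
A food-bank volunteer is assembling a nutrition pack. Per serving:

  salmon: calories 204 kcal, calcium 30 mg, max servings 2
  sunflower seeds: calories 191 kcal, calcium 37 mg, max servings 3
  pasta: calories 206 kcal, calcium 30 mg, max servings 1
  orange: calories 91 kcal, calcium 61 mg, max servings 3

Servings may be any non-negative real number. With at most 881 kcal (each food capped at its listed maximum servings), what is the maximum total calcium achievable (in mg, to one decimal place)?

Calcium per kcal: orange 0.6703, sunflower seeds 0.1937, salmon 0.1471, pasta 0.1456.
Take 3 servings of orange: uses 273 kcal, +183.0 mg calcium (running total 183.0 mg).
Take 3 servings of sunflower seeds: uses 573 kcal, +111.0 mg calcium (running total 294.0 mg).
Take 0.1716 servings of salmon: uses 35 kcal, +5.1 mg calcium (running total 299.1 mg).
Greedy by best ratio exhausts the calories allowance optimally: 299.1 mg.

299.1 mg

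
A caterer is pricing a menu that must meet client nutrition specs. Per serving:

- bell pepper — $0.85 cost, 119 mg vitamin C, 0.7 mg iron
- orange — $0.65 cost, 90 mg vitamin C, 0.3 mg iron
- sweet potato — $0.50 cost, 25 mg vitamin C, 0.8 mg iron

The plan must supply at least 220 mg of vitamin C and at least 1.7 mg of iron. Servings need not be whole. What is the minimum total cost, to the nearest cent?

$1.77

An LP optimum is at a vertex; with two nutrient constraints at most two foods are used. Check each candidate.
bell pepper only: max(220/119, 1.7/0.7) = 2.429 servings → $2.06.
orange only: max(220/90, 1.7/0.3) = 5.667 servings → $3.68.
sweet potato only: max(220/25, 1.7/0.8) = 8.8 servings → $4.40.
bell pepper + orange with both targets exact would need a negative amount; discard.
bell pepper + sweet potato with both tight: 1.718 servings and 0.6216 servings → $1.77.
orange + sweet potato with both tight: 2.07 servings and 1.349 servings → $2.02.
Cheapest feasible corner: $1.77.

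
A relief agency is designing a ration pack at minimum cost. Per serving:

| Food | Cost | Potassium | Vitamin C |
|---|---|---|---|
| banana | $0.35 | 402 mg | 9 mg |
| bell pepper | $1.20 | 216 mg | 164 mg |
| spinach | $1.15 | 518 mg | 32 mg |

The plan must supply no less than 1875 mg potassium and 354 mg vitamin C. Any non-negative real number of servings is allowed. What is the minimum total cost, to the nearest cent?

The cheapest plan sits at a corner of the feasible region — with two constraints it uses at most two foods.
banana only: max(1875/402, 354/9) = 39.33 servings → $13.77.
bell pepper only: max(1875/216, 354/164) = 8.681 servings → $10.42.
spinach only: max(1875/518, 354/32) = 11.06 servings → $12.72.
banana + bell pepper with both tight: 3.611 servings and 1.96 servings → $3.62.
banana + spinach with both targets exact would need a negative amount; discard.
bell pepper + spinach with both tight: 1.581 servings and 2.96 servings → $5.30.
Cheapest feasible corner: $3.62.

$3.62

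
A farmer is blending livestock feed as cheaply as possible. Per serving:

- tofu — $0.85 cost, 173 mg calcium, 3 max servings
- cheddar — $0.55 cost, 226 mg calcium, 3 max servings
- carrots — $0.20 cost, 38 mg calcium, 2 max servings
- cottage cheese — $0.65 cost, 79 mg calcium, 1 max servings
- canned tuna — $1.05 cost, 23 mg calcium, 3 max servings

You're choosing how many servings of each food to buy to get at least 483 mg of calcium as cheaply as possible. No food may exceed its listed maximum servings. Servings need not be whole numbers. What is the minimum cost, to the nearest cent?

$1.18

Cost per mg of calcium: cheddar $0.0024, tofu $0.0049, carrots $0.0053, cottage cheese $0.0082, canned tuna $0.0457.
Take 2.137 servings of cheddar: +483.0 mg calcium for $1.18 (total $1.18, still need 0.0 mg).
Filling from the cheapest source first is optimal under one linear minimum: $1.18.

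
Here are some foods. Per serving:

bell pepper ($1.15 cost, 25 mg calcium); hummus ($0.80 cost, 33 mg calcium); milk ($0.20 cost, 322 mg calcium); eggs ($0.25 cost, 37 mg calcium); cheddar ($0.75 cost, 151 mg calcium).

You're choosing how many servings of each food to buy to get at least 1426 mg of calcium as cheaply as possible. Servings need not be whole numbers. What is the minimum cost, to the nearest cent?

$0.89

Cost per mg of calcium: milk $0.0006, cheddar $0.0050, eggs $0.0068, hummus $0.0242, bell pepper $0.0460.
With no serving limits, use only milk: 1426 mg / 322 mg = 4.429 servings × $0.20 = $0.89.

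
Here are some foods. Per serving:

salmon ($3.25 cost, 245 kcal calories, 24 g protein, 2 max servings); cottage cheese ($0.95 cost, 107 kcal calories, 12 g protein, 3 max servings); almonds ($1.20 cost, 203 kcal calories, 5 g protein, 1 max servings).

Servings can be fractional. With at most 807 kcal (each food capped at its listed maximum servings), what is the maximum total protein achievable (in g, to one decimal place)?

Protein per kcal: cottage cheese 0.1121, salmon 0.09796, almonds 0.02463.
Take 3 servings of cottage cheese: uses 321 kcal, +36.0 g protein (running total 36.0 g).
Take 1.984 servings of salmon: uses 486 kcal, +47.6 g protein (running total 83.6 g).
Greedy by best ratio exhausts the calories allowance optimally: 83.6 g.

83.6 g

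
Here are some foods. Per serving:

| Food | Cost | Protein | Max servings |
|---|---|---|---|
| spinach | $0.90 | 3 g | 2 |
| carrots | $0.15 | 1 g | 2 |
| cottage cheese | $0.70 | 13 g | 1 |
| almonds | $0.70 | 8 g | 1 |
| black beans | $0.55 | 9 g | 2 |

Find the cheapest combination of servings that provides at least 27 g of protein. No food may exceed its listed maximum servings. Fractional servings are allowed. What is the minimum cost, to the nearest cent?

Cost per g of protein: cottage cheese $0.0538, black beans $0.0611, almonds $0.0875, carrots $0.1500, spinach $0.3000.
Take 1 serving of cottage cheese: +13.0 g protein for $0.70 (total $0.70, still need 14.0 g).
Take 1.556 servings of black beans: +14.0 g protein for $0.86 (total $1.56, still need 0.0 g).
Greedy by cheapest-per-g is optimal for a single linear constraint, so the minimum cost is $1.56.

$1.56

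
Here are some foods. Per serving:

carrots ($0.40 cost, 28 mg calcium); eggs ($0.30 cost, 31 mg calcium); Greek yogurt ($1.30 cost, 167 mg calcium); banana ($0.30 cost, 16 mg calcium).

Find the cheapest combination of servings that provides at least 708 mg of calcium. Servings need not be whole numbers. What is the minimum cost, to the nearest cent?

$5.51

Cost per mg of calcium: Greek yogurt $0.0078, eggs $0.0097, carrots $0.0143, banana $0.0187.
With no serving limits, use only Greek yogurt: 708 mg / 167 mg = 4.24 servings × $1.30 = $5.51.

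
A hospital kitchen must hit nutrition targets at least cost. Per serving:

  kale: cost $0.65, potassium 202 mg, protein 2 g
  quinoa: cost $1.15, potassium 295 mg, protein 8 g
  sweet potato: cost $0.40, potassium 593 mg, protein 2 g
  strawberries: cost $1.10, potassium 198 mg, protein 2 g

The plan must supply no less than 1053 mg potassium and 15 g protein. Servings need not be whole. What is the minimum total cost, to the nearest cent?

$2.26

Minimising a linear cost over {potassium ≥ 1053, protein ≥ 15, servings ≥ 0} — the optimum is at a vertex, using one or two foods.
kale only: max(1053/202, 15/2) = 7.5 servings → $4.88.
quinoa only: max(1053/295, 15/8) = 3.569 servings → $4.10.
sweet potato only: max(1053/593, 15/2) = 7.5 servings → $3.00.
strawberries only: max(1053/198, 15/2) = 7.5 servings → $8.25.
kale + quinoa with both tight: 3.898 servings and 0.9006 servings → $3.57.
kale + sweet potato with both targets exact would need a negative amount; discard.
kale + strawberries with both targets exact would need a negative amount; discard.
quinoa + sweet potato with both tight: 1.634 servings and 0.9627 servings → $2.26.
quinoa + strawberries with both tight: 0.8692 servings and 4.023 servings → $5.43.
sweet potato + strawberries: intersection lies outside the first quadrant.
The minimum over all feasible corners is $2.26.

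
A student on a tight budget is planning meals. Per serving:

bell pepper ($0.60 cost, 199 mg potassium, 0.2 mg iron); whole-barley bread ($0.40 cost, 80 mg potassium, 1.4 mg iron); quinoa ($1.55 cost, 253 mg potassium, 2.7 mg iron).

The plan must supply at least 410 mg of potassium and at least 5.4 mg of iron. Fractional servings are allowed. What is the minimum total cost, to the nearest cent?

$1.84

At the optimum either one food covers both requirements or two foods hit both targets exactly; no other combination can be cheaper.
bell pepper only: max(410/199, 5.4/0.2) = 27 servings → $16.20.
whole-barley bread only: max(410/80, 5.4/1.4) = 5.125 servings → $2.05.
quinoa only: max(410/253, 5.4/2.7) = 2 servings → $3.10.
bell pepper + whole-barley bread with both tight: 0.5407 servings and 3.78 servings → $1.84.
bell pepper + quinoa: intersection lies outside the first quadrant.
whole-barley bread + quinoa with both tight: 1.876 servings and 1.027 servings → $2.34.
So the least-cost plan costs $1.84.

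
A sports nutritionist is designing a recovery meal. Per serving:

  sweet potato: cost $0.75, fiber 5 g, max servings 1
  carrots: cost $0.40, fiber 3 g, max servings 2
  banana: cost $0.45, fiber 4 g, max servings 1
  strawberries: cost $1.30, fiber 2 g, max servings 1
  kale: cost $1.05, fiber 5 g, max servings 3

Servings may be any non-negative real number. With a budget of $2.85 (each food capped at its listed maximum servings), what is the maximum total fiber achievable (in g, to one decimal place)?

Fiber per dollar: banana 8.889, carrots 7.5, sweet potato 6.667, kale 4.762, strawberries 1.538.
Take 1 serving of banana: spends $0.45, +4.0 g fiber (running total 4.0 g).
Take 2 servings of carrots: spends $0.80, +6.0 g fiber (running total 10.0 g).
Take 1 serving of sweet potato: spends $0.75, +5.0 g fiber (running total 15.0 g).
Take 0.8095 servings of kale: spends $0.85, +4.0 g fiber (running total 19.0 g).
Greedy by best ratio exhausts the cost allowance optimally: 19.0 g.

19.0 g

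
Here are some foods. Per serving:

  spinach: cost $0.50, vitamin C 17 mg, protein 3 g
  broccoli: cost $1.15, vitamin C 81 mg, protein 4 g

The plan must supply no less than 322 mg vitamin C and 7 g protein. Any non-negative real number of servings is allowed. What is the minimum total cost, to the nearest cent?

Two binding constraints pin down two serving amounts, so the optimal mix uses at most two foods. The candidates are each food alone (scaled to the tighter of vitamin C/protein) and each pair with both constraints tight.
spinach only: max(322/17, 7/3) = 18.94 servings → $9.47.
broccoli only: max(322/81, 7/4) = 3.975 servings → $4.57.
spinach + broccoli: the both-tight solution has a negative serving — not a feasible corner.
So the least-cost plan costs $4.57.

$4.57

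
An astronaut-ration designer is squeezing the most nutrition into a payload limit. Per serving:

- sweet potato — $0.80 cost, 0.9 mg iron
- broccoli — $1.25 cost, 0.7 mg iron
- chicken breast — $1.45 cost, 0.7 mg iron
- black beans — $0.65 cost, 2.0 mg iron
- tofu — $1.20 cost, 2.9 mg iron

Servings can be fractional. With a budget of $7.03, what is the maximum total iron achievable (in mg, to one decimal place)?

21.6 mg

Iron per dollar: black beans 3.077, tofu 2.417, sweet potato 1.125, broccoli 0.56, chicken breast 0.4828.
With no serving limits, spend the whole cost allowance on black beans: $7.03 / $0.65 × 2.0 mg = 21.6 mg.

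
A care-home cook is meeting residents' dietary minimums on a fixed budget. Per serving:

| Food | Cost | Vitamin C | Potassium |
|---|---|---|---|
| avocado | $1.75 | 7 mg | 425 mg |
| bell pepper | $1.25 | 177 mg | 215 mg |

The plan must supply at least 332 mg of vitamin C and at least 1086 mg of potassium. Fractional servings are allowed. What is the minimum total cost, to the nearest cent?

avocado only: max(332/7, 1086/425) = 47.43 servings → $83.00.
bell pepper only: max(332/177, 1086/215) = 5.051 servings → $6.31.
avocado + bell pepper with both tight: 1.639 servings and 1.811 servings → $5.13.
So the least-cost plan costs $5.13.

$5.13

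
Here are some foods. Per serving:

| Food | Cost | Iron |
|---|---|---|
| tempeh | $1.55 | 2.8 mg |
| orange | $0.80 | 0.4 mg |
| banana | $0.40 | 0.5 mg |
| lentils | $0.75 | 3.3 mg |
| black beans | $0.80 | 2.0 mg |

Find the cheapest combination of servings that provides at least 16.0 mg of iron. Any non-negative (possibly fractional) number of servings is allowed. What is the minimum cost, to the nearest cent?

$3.64

Cost per mg of iron: lentils $0.2273, black beans $0.4000, tempeh $0.5536, banana $0.8000, orange $2.0000.
With no serving limits, use only lentils: 16.0 mg / 3.3 mg = 4.848 servings × $0.75 = $3.64.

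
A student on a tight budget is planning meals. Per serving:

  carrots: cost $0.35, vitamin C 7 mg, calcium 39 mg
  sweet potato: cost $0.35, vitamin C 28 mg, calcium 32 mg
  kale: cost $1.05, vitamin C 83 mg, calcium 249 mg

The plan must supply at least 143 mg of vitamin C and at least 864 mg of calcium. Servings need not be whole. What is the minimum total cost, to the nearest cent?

$3.64

The cheapest plan sits at a corner of the feasible region — with two constraints it uses at most two foods.
carrots only: max(143/7, 864/39) = 22.15 servings → $7.75.
sweet potato only: max(143/28, 864/32) = 27 servings → $9.45.
kale only: max(143/83, 864/249) = 3.47 servings → $3.64.
carrots + sweet potato with both targets exact would need a negative amount; discard.
carrots + kale: intersection lies outside the first quadrant.
sweet potato + kale with both targets exact would need a negative amount; discard.
The minimum over all feasible corners is $3.64.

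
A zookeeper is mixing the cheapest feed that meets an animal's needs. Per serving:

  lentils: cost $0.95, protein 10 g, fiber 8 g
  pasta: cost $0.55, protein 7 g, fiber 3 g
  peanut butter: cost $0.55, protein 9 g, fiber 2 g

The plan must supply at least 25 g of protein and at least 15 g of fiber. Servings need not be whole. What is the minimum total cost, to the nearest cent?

For a min-cost LP with two ≥-constraints, a basic feasible solution has at most two positive variables.
lentils only: max(25/10, 15/8) = 2.5 servings → $2.38.
pasta only: max(25/7, 15/3) = 5 servings → $2.75.
peanut butter only: max(25/9, 15/2) = 7.5 servings → $4.12.
lentils + pasta with both tight: 1.154 servings and 1.923 servings → $2.15.
lentils + peanut butter with both tight: 1.635 servings and 0.9615 servings → $2.08.
pasta + peanut butter: the both-tight solution has a negative serving — not a feasible corner.
Cheapest feasible corner: $2.08.

$2.08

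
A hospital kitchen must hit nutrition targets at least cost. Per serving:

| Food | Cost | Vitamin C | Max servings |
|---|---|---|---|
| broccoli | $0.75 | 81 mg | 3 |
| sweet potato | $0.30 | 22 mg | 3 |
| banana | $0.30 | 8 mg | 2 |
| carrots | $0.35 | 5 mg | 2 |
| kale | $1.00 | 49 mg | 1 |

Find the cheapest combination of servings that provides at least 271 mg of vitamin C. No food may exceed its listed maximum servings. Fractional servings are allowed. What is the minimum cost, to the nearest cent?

$2.63

Cost per mg of vitamin C: broccoli $0.0093, sweet potato $0.0136, kale $0.0204, banana $0.0375, carrots $0.0700.
Take 3 servings of broccoli: +243.0 mg vitamin C for $2.25 (total $2.25, still need 28.0 mg).
Take 1.273 servings of sweet potato: +28.0 mg vitamin C for $0.38 (total $2.63, still need 0.0 mg).
Filling from the cheapest source first is optimal under one linear minimum: $2.63.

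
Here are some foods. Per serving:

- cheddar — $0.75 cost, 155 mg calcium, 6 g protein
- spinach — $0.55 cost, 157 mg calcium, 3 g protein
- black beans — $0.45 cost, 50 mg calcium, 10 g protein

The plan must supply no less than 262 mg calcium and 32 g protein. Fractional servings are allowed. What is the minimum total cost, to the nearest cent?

$1.74

A basic optimal solution has at most two foods positive. Try each food alone and each pair with both targets met exactly.
cheddar only: max(262/155, 32/6) = 5.333 servings → $4.00.
spinach only: max(262/157, 32/3) = 10.67 servings → $5.87.
black beans only: max(262/50, 32/10) = 5.24 servings → $2.36.
cheddar + spinach: the both-tight solution has a negative serving — not a feasible corner.
cheddar + black beans with both tight: 0.816 servings and 2.71 servings → $1.83.
spinach + black beans with both tight: 0.7183 servings and 2.985 servings → $1.74.
The minimum over all feasible corners is $1.74.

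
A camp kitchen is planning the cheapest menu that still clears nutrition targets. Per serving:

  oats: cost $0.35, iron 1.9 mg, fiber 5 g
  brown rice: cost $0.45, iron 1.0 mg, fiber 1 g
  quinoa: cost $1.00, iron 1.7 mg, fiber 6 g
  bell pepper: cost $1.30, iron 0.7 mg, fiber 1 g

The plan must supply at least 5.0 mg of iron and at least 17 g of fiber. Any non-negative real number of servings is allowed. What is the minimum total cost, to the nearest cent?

oats only: max(5.0/1.9, 17/5) = 3.4 servings → $1.19.
brown rice only: max(5.0/1.0, 17/1) = 17 servings → $7.65.
quinoa only: max(5.0/1.7, 17/6) = 2.941 servings → $2.94.
bell pepper only: max(5.0/0.7, 17/1) = 17 servings → $22.10.
oats + brown rice: intersection lies outside the first quadrant.
oats + quinoa with both tight: 0.3793 servings and 2.517 servings → $2.65.
oats + bell pepper: the both-tight solution has a negative serving — not a feasible corner.
brown rice + quinoa with both tight: 0.2558 servings and 2.791 servings → $2.91.
brown rice + bell pepper with both targets exact would need a negative amount; discard.
quinoa + bell pepper with both tight: 2.76 servings and 0.44 servings → $3.33.
Cheapest feasible corner: $1.19.

$1.19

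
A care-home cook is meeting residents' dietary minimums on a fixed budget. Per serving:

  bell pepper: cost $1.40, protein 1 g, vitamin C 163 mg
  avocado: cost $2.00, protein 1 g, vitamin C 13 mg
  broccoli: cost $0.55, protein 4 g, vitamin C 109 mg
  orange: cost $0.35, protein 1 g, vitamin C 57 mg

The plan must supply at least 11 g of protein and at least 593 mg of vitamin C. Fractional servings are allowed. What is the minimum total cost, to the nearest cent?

This is a tiny linear program; its minimum lies at a vertex of the feasible set. List the vertices and price them.
bell pepper only: max(11/1, 593/163) = 11 servings → $15.40.
avocado only: max(11/1, 593/13) = 45.62 servings → $91.23.
broccoli only: max(11/4, 593/109) = 5.44 servings → $2.99.
orange only: max(11/1, 593/57) = 11 servings → $3.85.
bell pepper + avocado with both tight: 3 servings and 8 servings → $20.20.
bell pepper + broccoli with both tight: 2.16 servings and 2.21 servings → $4.24.
bell pepper + orange: the both-tight solution has a negative serving — not a feasible corner.
avocado + broccoli: the both-tight solution has a negative serving — not a feasible corner.
avocado + orange with both tight: 0.7727 servings and 10.23 servings → $5.12.
broccoli + orange with both tight: 0.2857 servings and 9.857 servings → $3.61.
The minimum over all feasible corners is $2.99.

$2.99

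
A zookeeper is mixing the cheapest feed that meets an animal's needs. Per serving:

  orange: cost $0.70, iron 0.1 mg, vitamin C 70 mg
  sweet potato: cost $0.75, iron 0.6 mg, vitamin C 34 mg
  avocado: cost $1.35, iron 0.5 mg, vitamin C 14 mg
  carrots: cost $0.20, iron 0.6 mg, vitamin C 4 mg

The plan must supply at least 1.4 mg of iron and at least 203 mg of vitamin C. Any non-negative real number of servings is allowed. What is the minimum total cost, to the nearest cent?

An LP optimum is at a vertex; with two nutrient constraints at most two foods are used. Check each candidate.
orange only: max(1.4/0.1, 203/70) = 14 servings → $9.80.
sweet potato only: max(1.4/0.6, 203/34) = 5.971 servings → $4.48.
avocado only: max(1.4/0.5, 203/14) = 14.5 servings → $19.57.
carrots only: max(1.4/0.6, 203/4) = 50.75 servings → $10.15.
orange + sweet potato with both tight: 1.922 servings and 2.013 servings → $2.86.
orange + avocado with both tight: 2.438 servings and 2.312 servings → $4.83.
orange + carrots with both tight: 2.793 servings and 1.868 servings → $2.33.
sweet potato + avocado: intersection lies outside the first quadrant.
sweet potato + carrots: the both-tight solution has a negative serving — not a feasible corner.
avocado + carrots: the both-tight solution has a negative serving — not a feasible corner.
The minimum over all feasible corners is $2.33.

$2.33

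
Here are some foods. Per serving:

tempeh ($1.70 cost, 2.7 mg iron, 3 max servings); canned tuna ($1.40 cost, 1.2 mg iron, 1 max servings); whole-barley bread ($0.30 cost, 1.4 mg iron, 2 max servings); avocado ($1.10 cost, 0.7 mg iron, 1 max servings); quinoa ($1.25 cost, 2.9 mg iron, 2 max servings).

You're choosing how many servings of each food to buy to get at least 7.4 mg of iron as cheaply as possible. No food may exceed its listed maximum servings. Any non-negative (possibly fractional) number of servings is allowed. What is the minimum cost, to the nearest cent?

$2.58

Cost per mg of iron: whole-barley bread $0.2143, quinoa $0.4310, tempeh $0.6296, canned tuna $1.1667, avocado $1.5714.
Take 2 servings of whole-barley bread: +2.8 mg iron for $0.60 (total $0.60, still need 4.6 mg).
Take 1.586 servings of quinoa: +4.6 mg iron for $1.98 (total $2.58, still need 0.0 mg).
Greedy by cheapest-per-mg is optimal for a single linear constraint, so the minimum cost is $2.58.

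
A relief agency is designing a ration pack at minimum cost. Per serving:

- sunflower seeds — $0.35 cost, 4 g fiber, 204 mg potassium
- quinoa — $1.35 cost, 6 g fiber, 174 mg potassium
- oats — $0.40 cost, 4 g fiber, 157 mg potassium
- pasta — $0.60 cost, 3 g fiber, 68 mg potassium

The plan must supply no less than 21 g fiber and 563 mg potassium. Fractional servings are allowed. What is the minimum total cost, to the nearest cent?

The cheapest plan sits at a corner of the feasible region — with two constraints it uses at most two foods.
sunflower seeds only: max(21/4, 563/204) = 5.25 servings → $1.84.
quinoa only: max(21/6, 563/174) = 3.5 servings → $4.72.
oats only: max(21/4, 563/157) = 5.25 servings → $2.10.
pasta only: max(21/3, 563/68) = 8.279 servings → $4.97.
sunflower seeds + quinoa: the both-tight solution has a negative serving — not a feasible corner.
sunflower seeds + oats: the both-tight solution has a negative serving — not a feasible corner.
sunflower seeds + pasta with both tight: 0.7676 servings and 5.976 servings → $3.85.
quinoa + oats: intersection lies outside the first quadrant.
quinoa + pasta with both tight: 2.289 servings and 2.421 servings → $4.54.
oats + pasta with both tight: 1.312 servings and 5.251 servings → $3.68.
Cheapest feasible corner: $1.84.

$1.84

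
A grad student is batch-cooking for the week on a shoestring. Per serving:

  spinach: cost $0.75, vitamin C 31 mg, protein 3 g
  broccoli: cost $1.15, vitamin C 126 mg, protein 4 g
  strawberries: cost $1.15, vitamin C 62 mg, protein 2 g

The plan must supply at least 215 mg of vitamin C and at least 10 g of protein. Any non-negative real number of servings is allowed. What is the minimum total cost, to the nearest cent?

spinach only: max(215/31, 10/3) = 6.935 servings → $5.20.
broccoli only: max(215/126, 10/4) = 2.5 servings → $2.88.
strawberries only: max(215/62, 10/2) = 5 servings → $5.75.
spinach + broccoli with both tight: 1.575 servings and 1.319 servings → $2.70.
spinach + strawberries with both tight: 1.532 servings and 2.702 servings → $4.26.
broccoli + strawberries with both targets exact would need a negative amount; discard.
Cheapest feasible corner: $2.70.

$2.70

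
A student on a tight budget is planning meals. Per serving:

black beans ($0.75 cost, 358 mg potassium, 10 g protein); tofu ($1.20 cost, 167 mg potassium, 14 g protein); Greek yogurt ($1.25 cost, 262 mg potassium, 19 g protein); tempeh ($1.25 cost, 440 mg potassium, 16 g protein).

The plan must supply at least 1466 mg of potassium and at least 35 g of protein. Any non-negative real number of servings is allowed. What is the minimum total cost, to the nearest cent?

black beans only: max(1466/358, 35/10) = 4.095 servings → $3.07.
tofu only: max(1466/167, 35/14) = 8.778 servings → $10.53.
Greek yogurt only: max(1466/262, 35/19) = 5.595 servings → $6.99.
tempeh only: max(1466/440, 35/16) = 3.332 servings → $4.16.
black beans + tofu: intersection lies outside the first quadrant.
black beans + Greek yogurt: the both-tight solution has a negative serving — not a feasible corner.
black beans + tempeh with both targets exact would need a negative amount; discard.
tofu + Greek yogurt: intersection lies outside the first quadrant.
tofu + tempeh: the both-tight solution has a negative serving — not a feasible corner.
Greek yogurt + tempeh with both targets exact would need a negative amount; discard.
Cheapest feasible corner: $3.07.

$3.07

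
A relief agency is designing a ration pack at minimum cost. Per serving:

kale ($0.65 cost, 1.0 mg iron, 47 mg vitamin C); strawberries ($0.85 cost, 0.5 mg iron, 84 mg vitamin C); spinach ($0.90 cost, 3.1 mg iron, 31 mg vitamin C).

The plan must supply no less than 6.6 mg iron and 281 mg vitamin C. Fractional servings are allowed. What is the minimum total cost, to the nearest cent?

$3.83

For a min-cost LP with two ≥-constraints, a basic feasible solution has at most two positive variables.
kale only: max(6.6/1.0, 281/47) = 6.6 servings → $4.29.
strawberries only: max(6.6/0.5, 281/84) = 13.2 servings → $11.22.
spinach only: max(6.6/3.1, 281/31) = 9.065 servings → $8.16.
kale + strawberries with both targets exact would need a negative amount; discard.
kale + spinach with both tight: 5.811 servings and 0.2546 servings → $4.01.
strawberries + spinach with both tight: 2.722 servings and 1.69 servings → $3.83.
The minimum over all feasible corners is $3.83.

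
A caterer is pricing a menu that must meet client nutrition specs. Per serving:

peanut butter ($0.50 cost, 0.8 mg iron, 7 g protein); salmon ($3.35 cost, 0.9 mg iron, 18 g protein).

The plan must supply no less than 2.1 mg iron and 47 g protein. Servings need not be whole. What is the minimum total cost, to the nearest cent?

Compare the cost at each extreme point of the feasible region.
peanut butter only: max(2.1/0.8, 47/7) = 6.714 servings → $3.36.
salmon only: max(2.1/0.9, 47/18) = 2.611 servings → $8.75.
peanut butter + salmon with both targets exact would need a negative amount; discard.
So the least-cost plan costs $3.36.

$3.36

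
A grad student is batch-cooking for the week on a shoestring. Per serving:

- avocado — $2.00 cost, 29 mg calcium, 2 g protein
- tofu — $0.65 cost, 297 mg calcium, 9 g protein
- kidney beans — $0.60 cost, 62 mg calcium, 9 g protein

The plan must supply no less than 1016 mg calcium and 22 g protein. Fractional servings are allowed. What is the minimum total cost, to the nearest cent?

The cheapest plan sits at a corner of the feasible region — with two constraints it uses at most two foods.
avocado only: max(1016/29, 22/2) = 35.03 servings → $70.07.
tofu only: max(1016/297, 22/9) = 3.421 servings → $2.22.
kidney beans only: max(1016/62, 22/9) = 16.39 servings → $9.83.
avocado + tofu: the both-tight solution has a negative serving — not a feasible corner.
avocado + kidney beans with both targets exact would need a negative amount; discard.
tofu + kidney beans: the both-tight solution has a negative serving — not a feasible corner.
Cheapest feasible corner: $2.22.

$2.22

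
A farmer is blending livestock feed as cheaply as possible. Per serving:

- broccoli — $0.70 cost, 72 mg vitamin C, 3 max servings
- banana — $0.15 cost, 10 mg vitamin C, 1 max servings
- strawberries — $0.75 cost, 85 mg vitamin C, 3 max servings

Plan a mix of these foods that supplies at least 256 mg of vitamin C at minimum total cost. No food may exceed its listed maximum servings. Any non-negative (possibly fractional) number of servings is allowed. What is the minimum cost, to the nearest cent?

Cost per mg of vitamin C: strawberries $0.0088, broccoli $0.0097, banana $0.0150.
Take 3 servings of strawberries: +255.0 mg vitamin C for $2.25 (total $2.25, still need 1.0 mg).
Take 0.01389 servings of broccoli: +1.0 mg vitamin C for $0.01 (total $2.26, still need 0.0 mg).
Filling from the cheapest source first is optimal under one linear minimum: $2.26.

$2.26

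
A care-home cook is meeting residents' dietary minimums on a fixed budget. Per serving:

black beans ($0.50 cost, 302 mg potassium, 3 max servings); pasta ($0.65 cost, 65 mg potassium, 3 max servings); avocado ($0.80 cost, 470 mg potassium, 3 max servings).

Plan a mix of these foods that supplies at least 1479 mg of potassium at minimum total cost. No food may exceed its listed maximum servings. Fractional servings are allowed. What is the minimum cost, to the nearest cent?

Cost per mg of potassium: black beans $0.0017, avocado $0.0017, pasta $0.0100.
Take 3 servings of black beans: +906.0 mg potassium for $1.50 (total $1.50, still need 573.0 mg).
Take 1.219 servings of avocado: +573.0 mg potassium for $0.98 (total $2.48, still need 0.0 mg).
Filling from the cheapest source first is optimal under one linear minimum: $2.48.

$2.48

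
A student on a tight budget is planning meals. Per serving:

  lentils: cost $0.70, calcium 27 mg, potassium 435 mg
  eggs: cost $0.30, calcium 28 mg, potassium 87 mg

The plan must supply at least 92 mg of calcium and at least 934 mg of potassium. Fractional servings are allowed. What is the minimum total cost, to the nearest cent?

$1.74

Check every corner: each single food scaled to meet both minima, and each pair solved so both constraints bind.
lentils only: max(92/27, 934/435) = 3.407 servings → $2.39.
eggs only: max(92/28, 934/87) = 10.74 servings → $3.22.
lentils + eggs with both tight: 1.846 servings and 1.506 servings → $1.74.
So the least-cost plan costs $1.74.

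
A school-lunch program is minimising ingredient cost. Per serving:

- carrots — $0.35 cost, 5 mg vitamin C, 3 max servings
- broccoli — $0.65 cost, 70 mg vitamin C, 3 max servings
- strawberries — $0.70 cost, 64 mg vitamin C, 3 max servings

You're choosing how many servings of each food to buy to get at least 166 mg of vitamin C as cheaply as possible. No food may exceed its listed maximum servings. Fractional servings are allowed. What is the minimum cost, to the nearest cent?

Cost per mg of vitamin C: broccoli $0.0093, strawberries $0.0109, carrots $0.0700.
Take 2.371 servings of broccoli: +166.0 mg vitamin C for $1.54 (total $1.54, still need 0.0 mg).
Greedy by cheapest-per-mg is optimal for a single linear constraint, so the minimum cost is $1.54.

$1.54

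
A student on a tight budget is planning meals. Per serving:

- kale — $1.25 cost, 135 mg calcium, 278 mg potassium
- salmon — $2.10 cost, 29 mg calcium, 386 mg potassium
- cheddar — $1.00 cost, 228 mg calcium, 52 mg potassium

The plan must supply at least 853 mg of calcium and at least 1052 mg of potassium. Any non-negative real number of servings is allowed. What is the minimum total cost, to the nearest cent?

This is a tiny linear program; its minimum lies at a vertex of the feasible set. List the vertices and price them.
kale only: max(853/135, 1052/278) = 6.319 servings → $7.90.
salmon only: max(853/29, 1052/386) = 29.41 servings → $61.77.
cheddar only: max(853/228, 1052/52) = 20.23 servings → $20.23.
kale + salmon: intersection lies outside the first quadrant.
kale + cheddar with both tight: 3.469 servings and 1.687 servings → $6.02.
salmon + cheddar with both tight: 2.26 servings and 3.454 servings → $8.20.
So the least-cost plan costs $6.02.

$6.02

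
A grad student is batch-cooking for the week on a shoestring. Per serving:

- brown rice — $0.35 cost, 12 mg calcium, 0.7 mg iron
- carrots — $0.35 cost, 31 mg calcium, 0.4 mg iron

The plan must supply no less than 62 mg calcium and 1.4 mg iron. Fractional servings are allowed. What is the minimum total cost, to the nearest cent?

A basic optimal solution has at most two foods positive. Try each food alone and each pair with both targets met exactly.
brown rice only: max(62/12, 1.4/0.7) = 5.167 servings → $1.81.
carrots only: max(62/31, 1.4/0.4) = 3.5 servings → $1.23.
brown rice + carrots with both tight: 1.101 servings and 1.574 servings → $0.94.
So the least-cost plan costs $0.94.

$0.94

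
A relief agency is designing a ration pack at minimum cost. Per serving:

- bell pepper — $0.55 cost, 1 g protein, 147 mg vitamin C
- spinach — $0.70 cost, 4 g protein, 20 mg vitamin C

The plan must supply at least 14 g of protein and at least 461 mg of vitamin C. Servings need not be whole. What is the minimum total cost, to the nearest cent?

$3.48

With two linear requirements the optimum uses one or two foods; enumerate the corners.
bell pepper only: max(14/1, 461/147) = 14 servings → $7.70.
spinach only: max(14/4, 461/20) = 23.05 servings → $16.14.
bell pepper + spinach with both tight: 2.754 servings and 2.812 servings → $3.48.
So the least-cost plan costs $3.48.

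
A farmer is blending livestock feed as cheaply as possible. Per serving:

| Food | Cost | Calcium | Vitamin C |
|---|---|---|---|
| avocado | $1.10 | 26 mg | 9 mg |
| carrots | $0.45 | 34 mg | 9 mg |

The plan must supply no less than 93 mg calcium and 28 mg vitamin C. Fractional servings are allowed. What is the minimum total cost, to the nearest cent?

avocado only: max(93/26, 28/9) = 3.577 servings → $3.93.
carrots only: max(93/34, 28/9) = 3.111 servings → $1.40.
avocado + carrots with both tight: 1.597 servings and 1.514 servings → $2.44.
So the least-cost plan costs $1.40.

$1.40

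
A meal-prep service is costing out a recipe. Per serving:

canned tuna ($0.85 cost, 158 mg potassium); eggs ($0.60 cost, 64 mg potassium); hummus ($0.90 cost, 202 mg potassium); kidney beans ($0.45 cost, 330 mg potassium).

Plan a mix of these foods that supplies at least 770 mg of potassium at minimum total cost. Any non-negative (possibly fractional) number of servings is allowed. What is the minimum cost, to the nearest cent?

$1.05

Cost per mg of potassium: kidney beans $0.0014, hummus $0.0045, canned tuna $0.0054, eggs $0.0094.
With no serving limits, use only kidney beans: 770 mg / 330 mg = 2.333 servings × $0.45 = $1.05.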